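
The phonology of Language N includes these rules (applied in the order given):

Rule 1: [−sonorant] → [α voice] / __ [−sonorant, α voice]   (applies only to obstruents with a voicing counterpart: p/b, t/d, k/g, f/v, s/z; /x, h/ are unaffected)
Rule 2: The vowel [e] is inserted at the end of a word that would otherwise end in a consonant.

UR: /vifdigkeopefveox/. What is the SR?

Rule 1 (regressive voicing assimilation): /f/ precedes the voiced obstruent /d/, so it voices to [v] by assimilation. /g/ precedes the voiceless obstruent /k/, so it devoices to [k] by assimilation. /f/ precedes the voiced obstruent /v/, so it voices to [v] by assimilation. /vifdigkeopefveox/ → vivdikkeopevveox.
Rule 2 (final e-epenthesis): the form ends in the consonant /x/, so [e] is inserted word-finally. /vivdikkeopevveox/ → vivdikkeopevveoxe.

vivdikkeopevveoxe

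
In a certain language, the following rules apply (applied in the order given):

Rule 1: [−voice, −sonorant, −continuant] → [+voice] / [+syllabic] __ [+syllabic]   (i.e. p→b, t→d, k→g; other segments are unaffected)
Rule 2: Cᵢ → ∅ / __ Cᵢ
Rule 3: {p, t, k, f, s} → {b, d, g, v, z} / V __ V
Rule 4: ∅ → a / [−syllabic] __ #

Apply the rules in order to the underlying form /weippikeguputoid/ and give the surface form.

Rule 1 (intervocalic voicing): /k/ is a voiceless stop between vowels /i/ and /e/, so it voices to [g]. /p/ is a voiceless stop between vowels /u/ and /u/, so it voices to [b]. /t/ is a voiceless stop between vowels /u/ and /o/, so it voices to [d]. /weippikeguputoid/ → weippigegubudoid.
Rule 2 (degemination): /pp/ is a geminate; the first /p/ deletes. /weippigegubudoid/ → weipigegubudoid.
Rule 3 (intervocalic voicing): /p/ is a voiceless obstruent between vowels /i/ and /i/, so it voices to [b]. /weipigegubudoid/ → weibigegubudoid.
Rule 4 (final a-epenthesis): the form ends in the consonant /d/, so [a] is inserted word-finally. /weibigegubudoid/ → weibigegubudoida.

weibigegubudoida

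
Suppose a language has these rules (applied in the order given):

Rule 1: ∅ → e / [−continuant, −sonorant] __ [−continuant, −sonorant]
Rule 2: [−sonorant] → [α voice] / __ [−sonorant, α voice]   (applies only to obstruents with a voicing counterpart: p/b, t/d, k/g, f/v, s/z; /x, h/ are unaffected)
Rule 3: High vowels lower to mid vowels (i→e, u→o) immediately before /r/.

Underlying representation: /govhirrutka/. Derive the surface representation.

Rule 1 (stop-cluster e-epenthesis): /t/ and /k/ form a stop–stop cluster, so [e] is inserted between them. /govhirrutka/ → govhirruteka.
Rule 2 (regressive voicing assimilation): /v/ precedes the voiceless obstruent /h/, so it devoices to [f] by assimilation. /govhirruteka/ → gofhirruteka.
Rule 3 (pre-rhotic lowering): /i/ is a high vowel immediately before /r/, so it lowers to [e]. /gofhirruteka/ → gofherruteka.

gofherruteka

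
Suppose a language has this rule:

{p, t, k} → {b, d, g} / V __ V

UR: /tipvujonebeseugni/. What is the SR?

tipvujonebeseugni

No segment of /tipvujonebeseugni/ meets the structural description of the rule, so the form surfaces unchanged.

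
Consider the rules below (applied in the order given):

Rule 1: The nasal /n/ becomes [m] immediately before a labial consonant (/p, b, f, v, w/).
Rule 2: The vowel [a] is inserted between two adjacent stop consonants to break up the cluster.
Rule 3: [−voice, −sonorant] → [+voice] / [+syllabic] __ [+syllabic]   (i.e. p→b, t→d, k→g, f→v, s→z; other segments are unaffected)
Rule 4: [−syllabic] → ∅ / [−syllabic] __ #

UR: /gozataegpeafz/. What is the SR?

Rule 1 (nasal place assimilation): no segment meets the environment; /gozataegpeafz/ is unchanged.
Rule 2 (stop-cluster a-epenthesis): /g/ and /p/ form a stop–stop cluster, so [a] is inserted between them. /gozataegpeafz/ → gozataegapeafz.
Rule 3 (intervocalic voicing): /t/ is a voiceless obstruent between vowels /a/ and /a/, so it voices to [d]. /p/ is a voiceless obstruent between vowels /a/ and /e/, so it voices to [b]. /gozataegapeafz/ → gozadaegabeafz.
Rule 4 (final cluster simplification): /z/ is the second consonant of a word-final cluster /fz/, so it deletes. /gozadaegabeafz/ → gozadaegabeaf.

gozadaegabeaf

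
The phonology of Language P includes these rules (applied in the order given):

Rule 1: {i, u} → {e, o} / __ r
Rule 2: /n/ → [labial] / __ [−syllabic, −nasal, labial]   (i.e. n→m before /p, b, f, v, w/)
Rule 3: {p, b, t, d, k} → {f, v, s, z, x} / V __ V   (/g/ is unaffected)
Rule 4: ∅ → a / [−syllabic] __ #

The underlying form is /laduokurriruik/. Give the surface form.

Rule 1 (pre-rhotic lowering): /u/ is a high vowel immediately before /r/, so it lowers to [o]. /i/ is a high vowel immediately before /r/, so it lowers to [e]. /laduokurriruik/ → laduokorreruik.
Rule 2 (nasal place assimilation): no segment meets the environment; /laduokorreruik/ is unchanged.
Rule 3 (intervocalic spirantization): /d/ is a stop between vowels /a/ and /u/, so it spirantizes to the fricative [z]. /k/ is a stop between vowels /o/ and /o/, so it spirantizes to the fricative [x]. /laduokorreruik/ → lazuoxorreruik.
Rule 4 (final a-epenthesis): the form ends in the consonant /k/, so [a] is inserted word-finally. /lazuoxorreruik/ → lazuoxorreruika.

lazuoxorreruika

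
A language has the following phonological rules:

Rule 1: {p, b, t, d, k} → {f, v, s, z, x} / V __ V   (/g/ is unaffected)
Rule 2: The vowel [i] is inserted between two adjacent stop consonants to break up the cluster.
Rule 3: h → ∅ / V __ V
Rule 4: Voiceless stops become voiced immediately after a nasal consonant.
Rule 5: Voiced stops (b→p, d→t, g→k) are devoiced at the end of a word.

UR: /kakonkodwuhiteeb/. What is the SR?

kaxongodwuiseep

Rule 1 (intervocalic spirantization): /k/ is a stop between vowels /a/ and /o/, so it spirantizes to the fricative [x]. /t/ is a stop between vowels /i/ and /e/, so it spirantizes to the fricative [s]. /kakonkodwuhiteeb/ → kaxonkodwuhiseeb.
Rule 2 (stop-cluster i-epenthesis): no segment meets the environment; /kaxonkodwuhiseeb/ is unchanged.
Rule 3 (intervocalic h-deletion): /h/ occurs between vowels /u/ and /i/, so it deletes. /kaxonkodwuhiseeb/ → kaxonkodwuiseeb.
Rule 4 (post-nasal voicing): /k/ is a voiceless stop immediately after the nasal /n/, so it voices to [g]. /kaxonkodwuiseeb/ → kaxongodwuiseeb.
Rule 5 (final devoicing): /b/ is a voiced stop in word-final position, so it devoices to [p]. /kaxongodwuiseeb/ → kaxongodwuiseep.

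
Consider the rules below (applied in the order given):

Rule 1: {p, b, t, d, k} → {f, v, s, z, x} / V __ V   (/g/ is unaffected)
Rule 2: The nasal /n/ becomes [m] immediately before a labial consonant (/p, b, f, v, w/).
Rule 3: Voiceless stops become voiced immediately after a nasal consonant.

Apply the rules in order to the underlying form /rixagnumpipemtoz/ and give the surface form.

rixagnumbifemdoz

Rule 1 (intervocalic spirantization): /p/ is a stop between vowels /i/ and /e/, so it spirantizes to the fricative [f]. /rixagnumpipemtoz/ → rixagnumpifemtoz.
Rule 2 (nasal place assimilation): no segment meets the environment; /rixagnumpifemtoz/ is unchanged.
Rule 3 (post-nasal voicing): /p/ is a voiceless stop immediately after the nasal /m/, so it voices to [b]. /t/ is a voiceless stop immediately after the nasal /m/, so it voices to [d]. /rixagnumpifemtoz/ → rixagnumbifemdoz.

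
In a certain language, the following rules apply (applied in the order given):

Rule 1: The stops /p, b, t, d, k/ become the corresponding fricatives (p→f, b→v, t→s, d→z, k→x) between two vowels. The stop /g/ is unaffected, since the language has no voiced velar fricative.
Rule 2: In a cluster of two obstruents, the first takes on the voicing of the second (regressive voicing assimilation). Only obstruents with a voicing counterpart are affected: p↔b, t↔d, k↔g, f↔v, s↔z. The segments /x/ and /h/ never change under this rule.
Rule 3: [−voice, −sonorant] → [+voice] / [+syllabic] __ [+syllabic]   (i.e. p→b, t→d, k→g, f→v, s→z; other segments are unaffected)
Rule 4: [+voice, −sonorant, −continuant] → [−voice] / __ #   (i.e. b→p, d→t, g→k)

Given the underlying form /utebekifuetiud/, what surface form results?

Rule 1 (intervocalic spirantization): /t/ is a stop between vowels /u/ and /e/, so it spirantizes to the fricative [s]. /b/ is a stop between vowels /e/ and /e/, so it spirantizes to the fricative [v]. /k/ is a stop between vowels /e/ and /i/, so it spirantizes to the fricative [x]. /t/ is a stop between vowels /e/ and /i/, so it spirantizes to the fricative [s]. /utebekifuetiud/ → usevexifuesiud.
Rule 2 (regressive voicing assimilation): no segment meets the environment; /usevexifuesiud/ is unchanged.
Rule 3 (intervocalic voicing): /s/ is a voiceless obstruent between vowels /u/ and /e/, so it voices to [z]. /f/ is a voiceless obstruent between vowels /i/ and /u/, so it voices to [v]. /s/ is a voiceless obstruent between vowels /e/ and /i/, so it voices to [z]. /usevexifuesiud/ → uzevexivueziud.
Rule 4 (final devoicing): /d/ is a voiced stop in word-final position, so it devoices to [t]. /uzevexivueziud/ → uzevexivueziut.

uzevexivueziut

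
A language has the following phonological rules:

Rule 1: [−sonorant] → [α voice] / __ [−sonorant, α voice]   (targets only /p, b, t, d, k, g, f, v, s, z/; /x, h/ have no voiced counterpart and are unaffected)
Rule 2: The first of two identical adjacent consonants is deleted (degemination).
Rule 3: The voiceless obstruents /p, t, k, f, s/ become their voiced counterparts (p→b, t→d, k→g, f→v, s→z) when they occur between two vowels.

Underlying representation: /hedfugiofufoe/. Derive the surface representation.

hetfugiovuvoe

Rule 1 (regressive voicing assimilation): /d/ precedes the voiceless obstruent /f/, so it devoices to [t] by assimilation. /hedfugiofufoe/ → hetfugiofufoe.
Rule 2 (degemination): no segment meets the environment; /hetfugiofufoe/ is unchanged.
Rule 3 (intervocalic voicing): /f/ is a voiceless obstruent between vowels /o/ and /u/, so it voices to [v]. /f/ is a voiceless obstruent between vowels /u/ and /o/, so it voices to [v]. /hetfugiofufoe/ → hetfugiovuvoe.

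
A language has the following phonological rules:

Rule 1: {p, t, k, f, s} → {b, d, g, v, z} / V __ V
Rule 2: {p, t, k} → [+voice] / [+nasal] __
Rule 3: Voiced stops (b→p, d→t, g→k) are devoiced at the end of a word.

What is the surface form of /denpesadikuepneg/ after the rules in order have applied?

denbezadiguepnek

Rule 1 (intervocalic voicing): /s/ is a voiceless obstruent between vowels /e/ and /a/, so it voices to [z]. /k/ is a voiceless obstruent between vowels /i/ and /u/, so it voices to [g]. /denpesadikuepneg/ → denpezadiguepneg.
Rule 2 (post-nasal voicing): /p/ is a voiceless stop immediately after the nasal /n/, so it voices to [b]. /denpezadiguepneg/ → denbezadiguepneg.
Rule 3 (final devoicing): /g/ is a voiced stop in word-final position, so it devoices to [k]. /denbezadiguepneg/ → denbezadiguepnek.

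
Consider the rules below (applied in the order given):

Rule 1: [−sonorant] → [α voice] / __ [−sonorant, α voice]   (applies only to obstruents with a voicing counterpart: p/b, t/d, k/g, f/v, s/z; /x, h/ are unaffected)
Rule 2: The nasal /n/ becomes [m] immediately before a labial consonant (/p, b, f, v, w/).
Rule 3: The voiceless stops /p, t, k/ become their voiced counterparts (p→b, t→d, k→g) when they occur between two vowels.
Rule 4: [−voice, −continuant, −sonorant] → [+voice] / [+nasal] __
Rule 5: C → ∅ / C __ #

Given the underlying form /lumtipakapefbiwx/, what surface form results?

Rule 1 (regressive voicing assimilation): /f/ precedes the voiced obstruent /b/, so it voices to [v] by assimilation. /lumtipakapefbiwx/ → lumtipakapevbiwx.
Rule 2 (nasal place assimilation): no segment meets the environment; /lumtipakapevbiwx/ is unchanged.
Rule 3 (intervocalic voicing): /p/ is a voiceless stop between vowels /i/ and /a/, so it voices to [b]. /k/ is a voiceless stop between vowels /a/ and /a/, so it voices to [g]. /p/ is a voiceless stop between vowels /a/ and /e/, so it voices to [b]. /lumtipakapevbiwx/ → lumtibagabevbiwx.
Rule 4 (post-nasal voicing): /t/ is a voiceless stop immediately after the nasal /m/, so it voices to [d]. /lumtibagabevbiwx/ → lumdibagabevbiwx.
Rule 5 (final cluster simplification): /x/ is the second consonant of a word-final cluster /wx/, so it deletes. /lumdibagabevbiwx/ → lumdibagabevbiw.

lumdibagabevbiw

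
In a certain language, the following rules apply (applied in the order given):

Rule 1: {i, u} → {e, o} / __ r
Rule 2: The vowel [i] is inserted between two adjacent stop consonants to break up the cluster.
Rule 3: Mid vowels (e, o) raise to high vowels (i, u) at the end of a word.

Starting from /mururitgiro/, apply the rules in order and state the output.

mororitigeru

Rule 1 (pre-rhotic lowering): /u/ is a high vowel immediately before /r/, so it lowers to [o]. /u/ is a high vowel immediately before /r/, so it lowers to [o]. /i/ is a high vowel immediately before /r/, so it lowers to [e]. /mururitgiro/ → mororitgero.
Rule 2 (stop-cluster i-epenthesis): /t/ and /g/ form a stop–stop cluster, so [i] is inserted between them. /mororitgero/ → mororitigero.
Rule 3 (final vowel raising): /o/ is a mid vowel in word-final position, so it raises to [u]. /mororitigero/ → mororitigeru.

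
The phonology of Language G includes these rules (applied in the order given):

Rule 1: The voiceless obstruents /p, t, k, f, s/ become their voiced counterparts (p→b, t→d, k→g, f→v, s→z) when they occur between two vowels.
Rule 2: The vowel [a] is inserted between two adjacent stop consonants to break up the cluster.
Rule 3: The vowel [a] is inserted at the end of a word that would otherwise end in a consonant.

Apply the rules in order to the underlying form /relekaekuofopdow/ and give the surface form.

relegaeguovopadowa

Rule 1 (intervocalic voicing): /k/ is a voiceless obstruent between vowels /e/ and /a/, so it voices to [g]. /k/ is a voiceless obstruent between vowels /e/ and /u/, so it voices to [g]. /f/ is a voiceless obstruent between vowels /o/ and /o/, so it voices to [v]. /relekaekuofopdow/ → relegaeguovopdow.
Rule 2 (stop-cluster a-epenthesis): /p/ and /d/ form a stop–stop cluster, so [a] is inserted between them. /relegaeguovopdow/ → relegaeguovopadow.
Rule 3 (final a-epenthesis): the form ends in the consonant /w/, so [a] is inserted word-finally. /relegaeguovopadow/ → relegaeguovopadowa.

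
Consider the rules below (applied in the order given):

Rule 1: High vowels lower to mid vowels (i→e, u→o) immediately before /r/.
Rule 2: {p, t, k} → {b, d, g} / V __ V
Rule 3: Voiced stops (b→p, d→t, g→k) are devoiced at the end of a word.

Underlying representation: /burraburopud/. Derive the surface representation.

borraborobut

Rule 1 (pre-rhotic lowering): /u/ is a high vowel immediately before /r/, so it lowers to [o]. /u/ is a high vowel immediately before /r/, so it lowers to [o]. /burraburopud/ → borraboropud.
Rule 2 (intervocalic voicing): /p/ is a voiceless stop between vowels /o/ and /u/, so it voices to [b]. /borraboropud/ → borraborobud.
Rule 3 (final devoicing): /d/ is a voiced stop in word-final position, so it devoices to [t]. /borraborobud/ → borraborobut.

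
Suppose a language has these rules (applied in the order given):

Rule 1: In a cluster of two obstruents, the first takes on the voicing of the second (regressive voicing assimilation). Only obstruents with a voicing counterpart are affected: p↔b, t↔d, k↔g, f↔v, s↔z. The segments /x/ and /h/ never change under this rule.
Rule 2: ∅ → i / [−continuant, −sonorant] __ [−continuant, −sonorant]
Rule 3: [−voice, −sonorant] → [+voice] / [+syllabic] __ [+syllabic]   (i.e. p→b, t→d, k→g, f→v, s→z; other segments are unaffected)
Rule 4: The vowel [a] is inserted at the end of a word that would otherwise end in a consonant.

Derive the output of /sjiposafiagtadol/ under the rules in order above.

Rule 1 (regressive voicing assimilation): /g/ precedes the voiceless obstruent /t/, so it devoices to [k] by assimilation. /sjiposafiagtadol/ → sjiposafiaktadol.
Rule 2 (stop-cluster i-epenthesis): /k/ and /t/ form a stop–stop cluster, so [i] is inserted between them. /sjiposafiaktadol/ → sjiposafiakitadol.
Rule 3 (intervocalic voicing): /p/ is a voiceless obstruent between vowels /i/ and /o/, so it voices to [b]. /s/ is a voiceless obstruent between vowels /o/ and /a/, so it voices to [z]. /f/ is a voiceless obstruent between vowels /a/ and /i/, so it voices to [v]. /k/ is a voiceless obstruent between vowels /a/ and /i/, so it voices to [g]. /t/ is a voiceless obstruent between vowels /i/ and /a/, so it voices to [d]. /sjiposafiakitadol/ → sjibozaviagidadol.
Rule 4 (final a-epenthesis): the form ends in the consonant /l/, so [a] is inserted word-finally. /sjibozaviagidadol/ → sjibozaviagidadola.

sjibozaviagidadola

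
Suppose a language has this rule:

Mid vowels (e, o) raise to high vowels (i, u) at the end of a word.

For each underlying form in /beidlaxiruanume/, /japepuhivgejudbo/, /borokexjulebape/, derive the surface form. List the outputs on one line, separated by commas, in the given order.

/beidlaxiruanume/: /e/ is a mid vowel in word-final position, so it raises to [i]. → [beidlaxiruanumi].
/japepuhivgejudbo/: /o/ is a mid vowel in word-final position, so it raises to [u]. → [japepuhivgejudbu].
/borokexjulebape/: /e/ is a mid vowel in word-final position, so it raises to [i]. → [borokexjulebapi].

beidlaxiruanumi, japepuhivgejudbu, borokexjulebapi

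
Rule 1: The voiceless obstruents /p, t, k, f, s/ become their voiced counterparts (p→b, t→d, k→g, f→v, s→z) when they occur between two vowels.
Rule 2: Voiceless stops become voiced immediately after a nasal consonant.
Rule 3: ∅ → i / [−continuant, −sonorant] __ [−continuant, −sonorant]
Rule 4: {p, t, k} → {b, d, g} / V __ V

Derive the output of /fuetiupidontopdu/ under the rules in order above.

Rule 1 (intervocalic voicing): /t/ is a voiceless obstruent between vowels /e/ and /i/, so it voices to [d]. /p/ is a voiceless obstruent between vowels /u/ and /i/, so it voices to [b]. /fuetiupidontopdu/ → fuediubidontopdu.
Rule 2 (post-nasal voicing): /t/ is a voiceless stop immediately after the nasal /n/, so it voices to [d]. /fuediubidontopdu/ → fuediubidondopdu.
Rule 3 (stop-cluster i-epenthesis): /p/ and /d/ form a stop–stop cluster, so [i] is inserted between them. /fuediubidondopdu/ → fuediubidondopidu.
Rule 4 (intervocalic voicing): /p/ is a voiceless stop between vowels /o/ and /i/, so it voices to [b]. /fuediubidondopidu/ → fuediubidondobidu.

fuediubidondobidu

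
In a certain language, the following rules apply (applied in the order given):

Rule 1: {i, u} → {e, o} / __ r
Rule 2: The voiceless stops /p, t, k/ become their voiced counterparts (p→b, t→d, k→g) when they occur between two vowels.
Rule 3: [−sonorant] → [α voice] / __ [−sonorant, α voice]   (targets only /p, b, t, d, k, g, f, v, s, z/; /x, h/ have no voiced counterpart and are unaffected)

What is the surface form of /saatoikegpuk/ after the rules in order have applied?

saadoigekpuk

Rule 1 (pre-rhotic lowering): no segment meets the environment; /saatoikegpuk/ is unchanged.
Rule 2 (intervocalic voicing): /t/ is a voiceless stop between vowels /a/ and /o/, so it voices to [d]. /k/ is a voiceless stop between vowels /i/ and /e/, so it voices to [g]. /saatoikegpuk/ → saadoigegpuk.
Rule 3 (regressive voicing assimilation): /g/ precedes the voiceless obstruent /p/, so it devoices to [k] by assimilation. /saadoigegpuk/ → saadoigekpuk.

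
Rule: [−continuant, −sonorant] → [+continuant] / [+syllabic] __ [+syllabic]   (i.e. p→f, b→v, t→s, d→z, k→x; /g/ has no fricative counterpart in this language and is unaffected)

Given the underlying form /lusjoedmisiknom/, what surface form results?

No segment of /lusjoedmisiknom/ meets the structural description of the rule, so the form surfaces unchanged.

lusjoedmisiknom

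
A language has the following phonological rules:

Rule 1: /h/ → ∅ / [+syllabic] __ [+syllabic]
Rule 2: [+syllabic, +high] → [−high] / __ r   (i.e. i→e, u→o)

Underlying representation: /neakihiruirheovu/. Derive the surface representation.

Rule 1 (intervocalic h-deletion): /h/ occurs between vowels /i/ and /i/, so it deletes. /neakihiruirheovu/ → neakiiruirheovu.
Rule 2 (pre-rhotic lowering): /i/ is a high vowel immediately before /r/, so it lowers to [e]. /i/ is a high vowel immediately before /r/, so it lowers to [e]. /neakiiruirheovu/ → neakieruerheovu.

neakieruerheovu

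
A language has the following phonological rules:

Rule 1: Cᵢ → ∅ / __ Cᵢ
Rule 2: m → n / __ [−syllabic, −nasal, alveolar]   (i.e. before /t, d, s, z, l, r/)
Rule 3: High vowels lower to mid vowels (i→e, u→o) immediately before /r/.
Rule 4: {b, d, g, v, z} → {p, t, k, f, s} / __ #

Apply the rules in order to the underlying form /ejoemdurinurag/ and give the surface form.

ejoendorinorak

Rule 1 (degemination): no segment meets the environment; /ejoemdurinurag/ is unchanged.
Rule 2 (nasal place assimilation): /m/ precedes the alveolar consonant /d/, so it assimilates in place to [n]. /ejoemdurinurag/ → ejoendurinurag.
Rule 3 (pre-rhotic lowering): /u/ is a high vowel immediately before /r/, so it lowers to [o]. /u/ is a high vowel immediately before /r/, so it lowers to [o]. /ejoendurinurag/ → ejoendorinorag.
Rule 4 (final devoicing): /g/ is a voiced obstruent in word-final position, so it devoices to [k]. /ejoendorinorag/ → ejoendorinorak.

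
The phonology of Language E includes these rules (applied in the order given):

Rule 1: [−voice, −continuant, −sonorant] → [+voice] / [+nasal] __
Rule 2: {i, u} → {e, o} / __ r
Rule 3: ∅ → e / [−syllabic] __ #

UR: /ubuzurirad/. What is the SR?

Rule 1 (post-nasal voicing): no segment meets the environment; /ubuzurirad/ is unchanged.
Rule 2 (pre-rhotic lowering): /u/ is a high vowel immediately before /r/, so it lowers to [o]. /i/ is a high vowel immediately before /r/, so it lowers to [e]. /ubuzurirad/ → ubuzorerad.
Rule 3 (final e-epenthesis): the form ends in the consonant /d/, so [e] is inserted word-finally. /ubuzorerad/ → ubuzorerade.

ubuzorerade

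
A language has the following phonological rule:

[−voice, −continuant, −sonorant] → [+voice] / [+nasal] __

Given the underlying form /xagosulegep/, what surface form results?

No segment of /xagosulegep/ meets the structural description of the rule, so the form surfaces unchanged.

xagosulegep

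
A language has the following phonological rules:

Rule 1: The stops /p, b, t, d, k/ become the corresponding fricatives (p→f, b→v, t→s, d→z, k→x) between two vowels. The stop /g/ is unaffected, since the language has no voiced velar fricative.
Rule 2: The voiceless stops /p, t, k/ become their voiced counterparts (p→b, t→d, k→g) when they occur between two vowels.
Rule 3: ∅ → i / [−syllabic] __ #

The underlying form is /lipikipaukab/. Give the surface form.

Rule 1 (intervocalic spirantization): /p/ is a stop between vowels /i/ and /i/, so it spirantizes to the fricative [f]. /k/ is a stop between vowels /i/ and /i/, so it spirantizes to the fricative [x]. /p/ is a stop between vowels /i/ and /a/, so it spirantizes to the fricative [f]. /k/ is a stop between vowels /u/ and /a/, so it spirantizes to the fricative [x]. /lipikipaukab/ → lifixifauxab.
Rule 2 (intervocalic voicing): no segment meets the environment; /lifixifauxab/ is unchanged.
Rule 3 (final i-epenthesis): the form ends in the consonant /b/, so [i] is inserted word-finally. /lifixifauxab/ → lifixifauxabi.

lifixifauxabi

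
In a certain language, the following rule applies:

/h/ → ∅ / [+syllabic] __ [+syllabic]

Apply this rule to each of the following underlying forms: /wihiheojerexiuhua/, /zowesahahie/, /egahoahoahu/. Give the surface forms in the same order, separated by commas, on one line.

wiieojerexiuua, zowesaaie, egaoaoau

/wihiheojerexiuhua/: /h/ occurs between vowels /i/ and /i/, so it deletes. /h/ occurs between vowels /i/ and /e/, so it deletes. /h/ occurs between vowels /u/ and /u/, so it deletes. → [wiieojerexiuua].
/zowesahahie/: /h/ occurs between vowels /a/ and /a/, so it deletes. /h/ occurs between vowels /a/ and /i/, so it deletes. → [zowesaaie].
/egahoahoahu/: /h/ occurs between vowels /a/ and /o/, so it deletes. /h/ occurs between vowels /a/ and /o/, so it deletes. /h/ occurs between vowels /a/ and /u/, so it deletes. → [egaoaoau].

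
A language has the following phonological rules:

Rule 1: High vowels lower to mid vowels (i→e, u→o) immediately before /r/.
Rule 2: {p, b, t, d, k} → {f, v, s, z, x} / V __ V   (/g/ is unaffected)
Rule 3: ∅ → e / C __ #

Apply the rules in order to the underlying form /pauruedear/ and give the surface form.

Rule 1 (pre-rhotic lowering): /u/ is a high vowel immediately before /r/, so it lowers to [o]. /pauruedear/ → paoruedear.
Rule 2 (intervocalic spirantization): /d/ is a stop between vowels /e/ and /e/, so it spirantizes to the fricative [z]. /paoruedear/ → paoruezear.
Rule 3 (final e-epenthesis): the form ends in the consonant /r/, so [e] is inserted word-finally. /paoruezear/ → paoruezeare.

paoruezeare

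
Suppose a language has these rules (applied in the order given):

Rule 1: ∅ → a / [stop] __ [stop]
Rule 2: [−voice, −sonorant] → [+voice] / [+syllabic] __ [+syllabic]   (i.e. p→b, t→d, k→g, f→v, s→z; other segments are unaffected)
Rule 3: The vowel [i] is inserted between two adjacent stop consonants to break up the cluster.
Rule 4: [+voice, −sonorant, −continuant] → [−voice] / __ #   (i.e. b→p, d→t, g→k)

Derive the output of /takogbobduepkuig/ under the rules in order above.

Rule 1 (stop-cluster a-epenthesis): /g/ and /b/ form a stop–stop cluster, so [a] is inserted between them. /b/ and /d/ form a stop–stop cluster, so [a] is inserted between them. /p/ and /k/ form a stop–stop cluster, so [a] is inserted between them. /takogbobduepkuig/ → takogabobaduepakuig.
Rule 2 (intervocalic voicing): /k/ is a voiceless obstruent between vowels /a/ and /o/, so it voices to [g]. /p/ is a voiceless obstruent between vowels /e/ and /a/, so it voices to [b]. /k/ is a voiceless obstruent between vowels /a/ and /u/, so it voices to [g]. /takogabobaduepakuig/ → tagogabobaduebaguig.
Rule 3 (stop-cluster i-epenthesis): no segment meets the environment; /tagogabobaduebaguig/ is unchanged.
Rule 4 (final devoicing): /g/ is a voiced stop in word-final position, so it devoices to [k]. /tagogabobaduebaguig/ → tagogabobaduebaguik.

tagogabobaduebaguik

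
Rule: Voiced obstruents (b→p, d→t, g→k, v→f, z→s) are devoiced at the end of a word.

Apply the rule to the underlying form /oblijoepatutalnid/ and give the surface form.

/d/ is a voiced obstruent in word-final position, so it devoices to [t].
Surface form: [oblijoepatutalnit].

oblijoepatutalnit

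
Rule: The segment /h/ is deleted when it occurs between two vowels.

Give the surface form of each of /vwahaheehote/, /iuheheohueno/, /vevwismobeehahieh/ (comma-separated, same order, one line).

/vwahaheehote/: /h/ occurs between vowels /a/ and /a/, so it deletes. /h/ occurs between vowels /a/ and /e/, so it deletes. /h/ occurs between vowels /e/ and /o/, so it deletes. → [vwaaeeote].
/iuheheohueno/: /h/ occurs between vowels /u/ and /e/, so it deletes. /h/ occurs between vowels /e/ and /e/, so it deletes. /h/ occurs between vowels /o/ and /u/, so it deletes. → [iueeoueno].
/vevwismobeehahieh/: /h/ occurs between vowels /e/ and /a/, so it deletes. /h/ occurs between vowels /a/ and /i/, so it deletes. → [vevwismobeeaieh].

vwaaeeote, iueeoueno, vevwismobeeaieh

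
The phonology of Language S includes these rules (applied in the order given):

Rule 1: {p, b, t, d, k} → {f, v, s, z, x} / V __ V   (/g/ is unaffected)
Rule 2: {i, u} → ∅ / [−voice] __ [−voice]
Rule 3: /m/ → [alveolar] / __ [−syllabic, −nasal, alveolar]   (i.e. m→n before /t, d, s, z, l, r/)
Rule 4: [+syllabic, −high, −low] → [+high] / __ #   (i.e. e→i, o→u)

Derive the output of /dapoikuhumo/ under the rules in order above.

Rule 1 (intervocalic spirantization): /p/ is a stop between vowels /a/ and /o/, so it spirantizes to the fricative [f]. /k/ is a stop between vowels /i/ and /u/, so it spirantizes to the fricative [x]. /dapoikuhumo/ → dafoixuhumo.
Rule 2 (high vowel syncope): /u/ is a high vowel flanked by voiceless consonants /x/ and /h/, so it deletes. /dafoixuhumo/ → dafoixhumo.
Rule 3 (nasal place assimilation): no segment meets the environment; /dafoixhumo/ is unchanged.
Rule 4 (final vowel raising): /o/ is a mid vowel in word-final position, so it raises to [u]. /dafoixhumo/ → dafoixhumu.

dafoixhumu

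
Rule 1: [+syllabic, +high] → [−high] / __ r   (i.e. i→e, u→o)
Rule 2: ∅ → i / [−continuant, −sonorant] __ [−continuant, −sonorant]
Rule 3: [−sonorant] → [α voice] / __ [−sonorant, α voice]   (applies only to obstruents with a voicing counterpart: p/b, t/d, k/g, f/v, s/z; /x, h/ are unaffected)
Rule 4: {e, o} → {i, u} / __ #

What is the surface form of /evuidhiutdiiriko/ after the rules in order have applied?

evuithiutidieriku

Rule 1 (pre-rhotic lowering): /i/ is a high vowel immediately before /r/, so it lowers to [e]. /evuidhiutdiiriko/ → evuidhiutdieriko.
Rule 2 (stop-cluster i-epenthesis): /t/ and /d/ form a stop–stop cluster, so [i] is inserted between them. /evuidhiutdieriko/ → evuidhiutidieriko.
Rule 3 (regressive voicing assimilation): /d/ precedes the voiceless obstruent /h/, so it devoices to [t] by assimilation. /evuidhiutidieriko/ → evuithiutidieriko.
Rule 4 (final vowel raising): /o/ is a mid vowel in word-final position, so it raises to [u]. /evuithiutidieriko/ → evuithiutidieriku.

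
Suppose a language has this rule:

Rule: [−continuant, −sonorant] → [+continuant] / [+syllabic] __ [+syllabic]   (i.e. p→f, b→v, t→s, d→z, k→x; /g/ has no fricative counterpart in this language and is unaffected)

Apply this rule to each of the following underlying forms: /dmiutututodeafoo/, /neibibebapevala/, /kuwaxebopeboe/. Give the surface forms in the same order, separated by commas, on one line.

/dmiutututodeafoo/: /t/ is a stop between vowels /u/ and /u/, so it spirantizes to the fricative [s]. /t/ is a stop between vowels /u/ and /u/, so it spirantizes to the fricative [s]. /t/ is a stop between vowels /u/ and /o/, so it spirantizes to the fricative [s]. /d/ is a stop between vowels /o/ and /e/, so it spirantizes to the fricative [z]. → [dmiusususozeafoo].
/neibibebapevala/: /b/ is a stop between vowels /i/ and /i/, so it spirantizes to the fricative [v]. /b/ is a stop between vowels /i/ and /e/, so it spirantizes to the fricative [v]. /b/ is a stop between vowels /e/ and /a/, so it spirantizes to the fricative [v]. /p/ is a stop between vowels /a/ and /e/, so it spirantizes to the fricative [f]. → [neivivevafevala].
/kuwaxebopeboe/: /b/ is a stop between vowels /e/ and /o/, so it spirantizes to the fricative [v]. /p/ is a stop between vowels /o/ and /e/, so it spirantizes to the fricative [f]. /b/ is a stop between vowels /e/ and /o/, so it spirantizes to the fricative [v]. → [kuwaxevofevoe].

dmiusususozeafoo, neivivevafevala, kuwaxevofevoe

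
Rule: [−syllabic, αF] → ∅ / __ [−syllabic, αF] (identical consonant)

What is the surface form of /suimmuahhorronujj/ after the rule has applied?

suimuahoronuj

/mm/ is a geminate; the first /m/ deletes.
/hh/ is a geminate; the first /h/ deletes.
/rr/ is a geminate; the first /r/ deletes.
/jj/ is a geminate; the first /j/ deletes.
The other instances of /s/, /m/, /h/, /r/, /n/, /j/ do not occur in the required environment and remain unchanged.
Surface form: [suimuahoronuj].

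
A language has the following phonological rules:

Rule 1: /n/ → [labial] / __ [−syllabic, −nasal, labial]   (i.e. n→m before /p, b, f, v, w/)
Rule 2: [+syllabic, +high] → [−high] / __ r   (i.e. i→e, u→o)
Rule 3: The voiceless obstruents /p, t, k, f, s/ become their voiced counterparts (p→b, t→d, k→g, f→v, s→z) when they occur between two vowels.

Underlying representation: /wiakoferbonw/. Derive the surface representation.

Rule 1 (nasal place assimilation): /n/ precedes the labial consonant /w/, so it assimilates in place to [m]. /wiakoferbonw/ → wiakoferbomw.
Rule 2 (pre-rhotic lowering): no segment meets the environment; /wiakoferbomw/ is unchanged.
Rule 3 (intervocalic voicing): /k/ is a voiceless obstruent between vowels /a/ and /o/, so it voices to [g]. /f/ is a voiceless obstruent between vowels /o/ and /e/, so it voices to [v]. /wiakoferbomw/ → wiagoverbomw.

wiagoverbomw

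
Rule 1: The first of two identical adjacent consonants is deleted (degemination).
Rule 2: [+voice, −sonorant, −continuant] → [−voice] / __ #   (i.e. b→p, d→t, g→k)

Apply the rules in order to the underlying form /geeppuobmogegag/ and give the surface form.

Rule 1 (degemination): /pp/ is a geminate; the first /p/ deletes. /geeppuobmogegag/ → geepuobmogegag.
Rule 2 (final devoicing): /g/ is a voiced stop in word-final position, so it devoices to [k]. /geepuobmogegag/ → geepuobmogegak.

geepuobmogegak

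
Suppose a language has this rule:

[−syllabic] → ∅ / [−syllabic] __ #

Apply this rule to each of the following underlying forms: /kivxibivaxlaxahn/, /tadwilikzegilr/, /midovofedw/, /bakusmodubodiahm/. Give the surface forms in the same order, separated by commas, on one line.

/kivxibivaxlaxahn/: /n/ is the second consonant of a word-final cluster /hn/, so it deletes. → [kivxibivaxlaxah].
/tadwilikzegilr/: /r/ is the second consonant of a word-final cluster /lr/, so it deletes. → [tadwilikzegil].
/midovofedw/: /w/ is the second consonant of a word-final cluster /dw/, so it deletes. → [midovofed].
/bakusmodubodiahm/: /m/ is the second consonant of a word-final cluster /hm/, so it deletes. → [bakusmodubodiah].

kivxibivaxlaxah, tadwilikzegil, midovofed, bakusmodubodiah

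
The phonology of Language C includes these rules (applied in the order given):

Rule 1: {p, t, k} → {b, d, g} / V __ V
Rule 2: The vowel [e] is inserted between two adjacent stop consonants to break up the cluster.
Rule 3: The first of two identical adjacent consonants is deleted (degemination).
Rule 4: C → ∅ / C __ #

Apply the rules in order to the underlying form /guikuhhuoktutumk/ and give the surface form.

guiguhuoketudum

Rule 1 (intervocalic voicing): /k/ is a voiceless stop between vowels /i/ and /u/, so it voices to [g]. /t/ is a voiceless stop between vowels /u/ and /u/, so it voices to [d]. /guikuhhuoktutumk/ → guiguhhuoktudumk.
Rule 2 (stop-cluster e-epenthesis): /k/ and /t/ form a stop–stop cluster, so [e] is inserted between them. /guiguhhuoktudumk/ → guiguhhuoketudumk.
Rule 3 (degemination): /hh/ is a geminate; the first /h/ deletes. /guiguhhuoketudumk/ → guiguhuoketudumk.
Rule 4 (final cluster simplification): /k/ is the second consonant of a word-final cluster /mk/, so it deletes. /guiguhuoketudumk/ → guiguhuoketudum.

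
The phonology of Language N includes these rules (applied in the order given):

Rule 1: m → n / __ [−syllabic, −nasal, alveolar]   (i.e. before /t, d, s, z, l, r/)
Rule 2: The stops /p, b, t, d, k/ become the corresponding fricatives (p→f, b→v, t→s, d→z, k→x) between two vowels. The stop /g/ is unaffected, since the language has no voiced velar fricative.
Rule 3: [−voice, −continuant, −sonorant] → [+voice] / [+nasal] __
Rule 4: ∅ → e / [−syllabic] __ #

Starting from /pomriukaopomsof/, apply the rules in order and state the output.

ponriuxaofonsofe

Rule 1 (nasal place assimilation): /m/ precedes the alveolar consonant /r/, so it assimilates in place to [n]. /m/ precedes the alveolar consonant /s/, so it assimilates in place to [n]. /pomriukaopomsof/ → ponriukaoponsof.
Rule 2 (intervocalic spirantization): /k/ is a stop between vowels /u/ and /a/, so it spirantizes to the fricative [x]. /p/ is a stop between vowels /o/ and /o/, so it spirantizes to the fricative [f]. /ponriukaoponsof/ → ponriuxaofonsof.
Rule 3 (post-nasal voicing): no segment meets the environment; /ponriuxaofonsof/ is unchanged.
Rule 4 (final e-epenthesis): the form ends in the consonant /f/, so [e] is inserted word-finally. /ponriuxaofonsof/ → ponriuxaofonsofe.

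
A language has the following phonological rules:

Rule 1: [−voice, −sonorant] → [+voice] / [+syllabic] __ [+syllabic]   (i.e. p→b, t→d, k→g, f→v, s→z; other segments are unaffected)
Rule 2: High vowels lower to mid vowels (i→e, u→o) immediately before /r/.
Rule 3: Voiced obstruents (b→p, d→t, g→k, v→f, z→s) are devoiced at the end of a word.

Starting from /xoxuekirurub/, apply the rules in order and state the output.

Rule 1 (intervocalic voicing): /k/ is a voiceless obstruent between vowels /e/ and /i/, so it voices to [g]. /xoxuekirurub/ → xoxuegirurub.
Rule 2 (pre-rhotic lowering): /i/ is a high vowel immediately before /r/, so it lowers to [e]. /u/ is a high vowel immediately before /r/, so it lowers to [o]. /xoxuegirurub/ → xoxuegerorub.
Rule 3 (final devoicing): /b/ is a voiced obstruent in word-final position, so it devoices to [p]. /xoxuegerorub/ → xoxuegerorup.

xoxuegerorup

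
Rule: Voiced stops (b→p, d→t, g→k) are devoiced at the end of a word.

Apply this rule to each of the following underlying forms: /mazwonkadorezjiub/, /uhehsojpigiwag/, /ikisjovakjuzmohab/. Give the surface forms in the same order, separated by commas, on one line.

mazwonkadorezjiup, uhehsojpigiwak, ikisjovakjuzmohap

/mazwonkadorezjiub/: /b/ is a voiced stop in word-final position, so it devoices to [p]. → [mazwonkadorezjiup].
/uhehsojpigiwag/: /g/ is a voiced stop in word-final position, so it devoices to [k]. → [uhehsojpigiwak].
/ikisjovakjuzmohab/: /b/ is a voiced stop in word-final position, so it devoices to [p]. → [ikisjovakjuzmohap].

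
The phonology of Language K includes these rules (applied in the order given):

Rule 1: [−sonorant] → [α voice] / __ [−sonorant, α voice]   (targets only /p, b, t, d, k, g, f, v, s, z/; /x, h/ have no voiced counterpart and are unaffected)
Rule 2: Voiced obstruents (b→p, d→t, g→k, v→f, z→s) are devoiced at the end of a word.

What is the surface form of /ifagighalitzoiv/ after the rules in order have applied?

ifagikhalidzoif

Rule 1 (regressive voicing assimilation): /g/ precedes the voiceless obstruent /h/, so it devoices to [k] by assimilation. /t/ precedes the voiced obstruent /z/, so it voices to [d] by assimilation. /ifagighalitzoiv/ → ifagikhalidzoiv.
Rule 2 (final devoicing): /v/ is a voiced obstruent in word-final position, so it devoices to [f]. /ifagikhalidzoiv/ → ifagikhalidzoif.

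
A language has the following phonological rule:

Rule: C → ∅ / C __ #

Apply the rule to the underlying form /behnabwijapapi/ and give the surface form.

behnabwijapapi

No segment of /behnabwijapapi/ meets the structural description of the rule, so the form surfaces unchanged.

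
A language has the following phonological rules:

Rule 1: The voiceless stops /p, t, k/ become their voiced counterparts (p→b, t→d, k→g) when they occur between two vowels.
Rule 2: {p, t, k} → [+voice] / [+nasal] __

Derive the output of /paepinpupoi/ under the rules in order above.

Rule 1 (intervocalic voicing): /p/ is a voiceless stop between vowels /e/ and /i/, so it voices to [b]. /p/ is a voiceless stop between vowels /u/ and /o/, so it voices to [b]. /paepinpupoi/ → paebinpuboi.
Rule 2 (post-nasal voicing): /p/ is a voiceless stop immediately after the nasal /n/, so it voices to [b]. /paebinpuboi/ → paebinbuboi.

paebinbuboi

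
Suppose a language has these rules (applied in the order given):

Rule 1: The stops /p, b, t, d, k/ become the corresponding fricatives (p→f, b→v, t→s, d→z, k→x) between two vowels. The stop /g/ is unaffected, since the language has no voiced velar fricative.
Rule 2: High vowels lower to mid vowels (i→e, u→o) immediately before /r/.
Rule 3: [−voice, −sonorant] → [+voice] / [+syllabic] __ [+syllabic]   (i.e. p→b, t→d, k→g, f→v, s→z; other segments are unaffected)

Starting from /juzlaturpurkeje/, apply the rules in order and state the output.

Rule 1 (intervocalic spirantization): /t/ is a stop between vowels /a/ and /u/, so it spirantizes to the fricative [s]. /juzlaturpurkeje/ → juzlasurpurkeje.
Rule 2 (pre-rhotic lowering): /u/ is a high vowel immediately before /r/, so it lowers to [o]. /u/ is a high vowel immediately before /r/, so it lowers to [o]. /juzlasurpurkeje/ → juzlasorporkeje.
Rule 3 (intervocalic voicing): /s/ is a voiceless obstruent between vowels /a/ and /o/, so it voices to [z]. /juzlasorporkeje/ → juzlazorporkeje.

juzlazorporkeje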